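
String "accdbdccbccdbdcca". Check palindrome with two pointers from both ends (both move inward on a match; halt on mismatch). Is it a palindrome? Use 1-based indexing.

l=1 r=17: 'a'=='a', l++,r--
l=2 r=16: 'c'=='c', l++,r--
l=3 r=15: 'c'=='c', l++,r--
l=4 r=14: 'd'=='d', l++,r--
l=5 r=13: 'b'=='b', l++,r--
l=6 r=12: 'd'=='d', l++,r--
l=7 r=11: 'c'=='c', l++,r--
l=8 r=10: 'c'=='c', l++,r--

palindrome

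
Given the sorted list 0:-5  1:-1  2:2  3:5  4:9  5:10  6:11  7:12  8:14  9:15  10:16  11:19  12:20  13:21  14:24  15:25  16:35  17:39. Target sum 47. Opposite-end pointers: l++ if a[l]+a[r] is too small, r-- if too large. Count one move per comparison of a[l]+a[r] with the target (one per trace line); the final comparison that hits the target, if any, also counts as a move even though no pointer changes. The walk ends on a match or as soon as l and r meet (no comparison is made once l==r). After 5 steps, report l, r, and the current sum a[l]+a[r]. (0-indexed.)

l=4, r=16, sum=44

l=0 r=17: -5+39=34 <47, l++
l=1 r=17: -1+39=38 <47, l++
l=2 r=17: 2+39=41 <47, l++
l=3 r=17: 5+39=44 <47, l++
l=4 r=17: 9+39=48 >47, r--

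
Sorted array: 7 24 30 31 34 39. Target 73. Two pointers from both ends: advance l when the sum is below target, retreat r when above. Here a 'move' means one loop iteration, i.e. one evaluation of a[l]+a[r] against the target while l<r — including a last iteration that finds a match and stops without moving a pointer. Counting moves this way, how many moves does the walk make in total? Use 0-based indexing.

5 moves

l=0 r=5: 7+39=46 <73, l++
l=1 r=5: 24+39=63 <73, l++
l=2 r=5: 30+39=69 <73, l++
l=3 r=5: 31+39=70 <73, l++
l=4 r=5: 34+39=73, found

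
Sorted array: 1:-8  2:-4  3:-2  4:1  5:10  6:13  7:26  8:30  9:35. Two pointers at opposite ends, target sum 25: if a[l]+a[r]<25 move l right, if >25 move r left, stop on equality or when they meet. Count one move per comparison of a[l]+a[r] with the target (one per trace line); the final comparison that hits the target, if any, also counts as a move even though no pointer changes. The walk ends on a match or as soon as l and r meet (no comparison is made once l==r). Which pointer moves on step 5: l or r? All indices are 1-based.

l

[1,9] -8+35=27 >25 → r--
[1,8] -8+30=22 <25 → l++
[2,8] -4+30=26 >25 → r--
[2,7] -4+26=22 <25 → l++
[3,7] -2+26=24 <25 → l++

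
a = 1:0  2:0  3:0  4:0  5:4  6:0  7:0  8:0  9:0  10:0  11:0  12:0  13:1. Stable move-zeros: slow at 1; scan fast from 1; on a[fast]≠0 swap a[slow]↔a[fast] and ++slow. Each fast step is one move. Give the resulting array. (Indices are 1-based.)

(s=1,f=1) a[fast]=0 → fast++
(s=1,f=2) a[fast]=0 → fast++
(s=1,f=3) a[fast]=0 → fast++
(s=1,f=4) a[fast]=0 → fast++
(s=1,f=5) a[fast]=4≠0 swap→a[1]=4 → slow++,fast++
(s=2,f=6) a[fast]=0 → fast++
(s=2,f=7) a[fast]=0 → fast++
(s=2,f=8) a[fast]=0 → fast++
(s=2,f=9) a[fast]=0 → fast++
(s=2,f=10) a[fast]=0 → fast++
(s=2,f=11) a[fast]=0 → fast++
(s=2,f=12) a[fast]=0 → fast++
(s=2,f=13) a[fast]=1≠0 swap→a[2]=1 → slow++,fast++

[4, 1, 0, 0, 0, 0, 0, 0, 0, 0, 0, 0, 0]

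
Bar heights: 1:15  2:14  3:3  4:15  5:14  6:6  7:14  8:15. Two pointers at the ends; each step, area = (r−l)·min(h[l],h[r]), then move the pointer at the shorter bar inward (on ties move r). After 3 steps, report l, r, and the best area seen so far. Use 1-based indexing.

[1,8] min(15,15)*7=105 best=105 * → r--
[1,7] min(15,14)*6=84 best=105 → r--
[1,6] min(15,6)*5=30 best=105 → r--

l=1, r=5, best area=105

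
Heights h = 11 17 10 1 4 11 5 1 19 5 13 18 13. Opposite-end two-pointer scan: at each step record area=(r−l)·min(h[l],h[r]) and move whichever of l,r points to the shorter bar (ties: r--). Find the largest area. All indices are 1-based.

max area = 170

l=1 r=13: min(11,13)*12=132 best=132 *, l++
l=2 r=13: min(17,13)*11=143 best=143 *, r--
l=2 r=12: min(17,18)*10=170 best=170 *, l++
l=3 r=12: min(10,18)*9=90 best=170, l++
l=4 r=12: min(1,18)*8=8 best=170, l++
l=5 r=12: min(4,18)*7=28 best=170, l++
l=6 r=12: min(11,18)*6=66 best=170, l++
l=7 r=12: min(5,18)*5=25 best=170, l++
l=8 r=12: min(1,18)*4=4 best=170, l++
l=9 r=12: min(19,18)*3=54 best=170, r--
l=9 r=11: min(19,13)*2=26 best=170, r--
l=9 r=10: min(19,5)*1=5 best=170, r--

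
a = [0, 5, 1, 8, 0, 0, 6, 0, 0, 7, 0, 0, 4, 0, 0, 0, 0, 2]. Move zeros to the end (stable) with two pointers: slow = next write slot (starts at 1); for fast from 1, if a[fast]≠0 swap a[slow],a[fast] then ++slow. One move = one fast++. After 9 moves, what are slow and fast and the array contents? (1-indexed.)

slow=1 fast=1: a[fast]=0, fast++
slow=1 fast=2: a[fast]=5≠0 swap→a[1]=5, slow++,fast++
slow=2 fast=3: a[fast]=1≠0 swap→a[2]=1, slow++,fast++
slow=3 fast=4: a[fast]=8≠0 swap→a[3]=8, slow++,fast++
slow=4 fast=5: a[fast]=0, fast++
slow=4 fast=6: a[fast]=0, fast++
slow=4 fast=7: a[fast]=6≠0 swap→a[4]=6, slow++,fast++
slow=5 fast=8: a[fast]=0, fast++
slow=5 fast=9: a[fast]=0, fast++

slow=5, fast=10, a=[5, 1, 8, 6, 0, 0, 0, 0, 0, 7, 0, 0, 4, 0, 0, 0, 0, 2]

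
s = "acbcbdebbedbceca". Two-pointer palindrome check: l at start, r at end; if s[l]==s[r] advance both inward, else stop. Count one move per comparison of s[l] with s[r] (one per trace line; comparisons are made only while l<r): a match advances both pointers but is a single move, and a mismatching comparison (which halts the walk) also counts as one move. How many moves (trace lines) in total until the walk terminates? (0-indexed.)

l=0 r=15: 'a'=='a', l++,r--
l=1 r=14: 'c'=='c', l++,r--
l=2 r=13: 'b'!='e', stop

3 moves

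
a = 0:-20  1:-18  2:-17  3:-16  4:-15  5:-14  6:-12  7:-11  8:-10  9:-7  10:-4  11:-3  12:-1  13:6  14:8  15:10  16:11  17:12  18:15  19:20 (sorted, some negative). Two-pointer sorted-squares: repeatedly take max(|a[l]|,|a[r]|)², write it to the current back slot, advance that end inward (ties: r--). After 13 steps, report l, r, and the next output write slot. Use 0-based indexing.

l=8, r=14, next write slot=6

[0,19] |-20|<=|20| out[19]=400 → r--
[0,18] |-20|>|15| out[18]=400 → l++
[1,18] |-18|>|15| out[17]=324 → l++
[2,18] |-17|>|15| out[16]=289 → l++
[3,18] |-16|>|15| out[15]=256 → l++
[4,18] |-15|<=|15| out[14]=225 → r--
[4,17] |-15|>|12| out[13]=225 → l++
[5,17] |-14|>|12| out[12]=196 → l++
[6,17] |-12|<=|12| out[11]=144 → r--
[6,16] |-12|>|11| out[10]=144 → l++
[7,16] |-11|<=|11| out[9]=121 → r--
[7,15] |-11|>|10| out[8]=121 → l++
[8,15] |-10|<=|10| out[7]=100 → r--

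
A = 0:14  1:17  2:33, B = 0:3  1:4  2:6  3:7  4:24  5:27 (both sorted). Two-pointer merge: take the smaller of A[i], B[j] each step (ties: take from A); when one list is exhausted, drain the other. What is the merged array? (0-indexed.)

[i=0,j=0] A[i]=14>B[j]=3 take 3 → j++
[i=0,j=1] A[i]=14>B[j]=4 take 4 → j++
[i=0,j=2] A[i]=14>B[j]=6 take 6 → j++
[i=0,j=3] A[i]=14>B[j]=7 take 7 → j++
[i=0,j=4] A[i]=14<=B[j]=24 take 14 → i++
[i=1,j=4] A[i]=17<=B[j]=24 take 17 → i++
[i=2,j=4] A[i]=33>B[j]=24 take 24 → j++
[i=2,j=5] A[i]=33>B[j]=27 take 27 → j++
[i=2,j=6] B done, take A[i]=33 → i++

[3, 4, 6, 7, 14, 17, 24, 27, 33]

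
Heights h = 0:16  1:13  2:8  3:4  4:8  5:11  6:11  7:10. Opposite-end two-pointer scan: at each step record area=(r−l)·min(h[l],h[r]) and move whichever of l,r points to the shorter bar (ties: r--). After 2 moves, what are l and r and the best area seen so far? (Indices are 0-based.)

l=0 r=7: min(16,10)*7=70 best=70 *, r--
l=0 r=6: min(16,11)*6=66 best=70, r--

l=0, r=5, best area=70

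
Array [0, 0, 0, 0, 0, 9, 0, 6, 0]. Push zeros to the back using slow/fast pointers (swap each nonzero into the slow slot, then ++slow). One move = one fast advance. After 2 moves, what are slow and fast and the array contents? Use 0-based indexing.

slow=0 fast=0: a[fast]=0, fast++
slow=0 fast=1: a[fast]=0, fast++

slow=0, fast=2, a=[0, 0, 0, 0, 0, 9, 0, 6, 0]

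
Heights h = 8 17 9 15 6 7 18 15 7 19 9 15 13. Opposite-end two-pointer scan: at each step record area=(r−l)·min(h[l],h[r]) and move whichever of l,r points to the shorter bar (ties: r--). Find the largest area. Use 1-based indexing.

max area = 150

[1,13] min(8,13)*12=96 best=96 * → l++
[2,13] min(17,13)*11=143 best=143 * → r--
[2,12] min(17,15)*10=150 best=150 * → r--
[2,11] min(17,9)*9=81 best=150 → r--
[2,10] min(17,19)*8=136 best=150 → l++
[3,10] min(9,19)*7=63 best=150 → l++
[4,10] min(15,19)*6=90 best=150 → l++
[5,10] min(6,19)*5=30 best=150 → l++
[6,10] min(7,19)*4=28 best=150 → l++
[7,10] min(18,19)*3=54 best=150 → l++
[8,10] min(15,19)*2=30 best=150 → l++
[9,10] min(7,19)*1=7 best=150 → l++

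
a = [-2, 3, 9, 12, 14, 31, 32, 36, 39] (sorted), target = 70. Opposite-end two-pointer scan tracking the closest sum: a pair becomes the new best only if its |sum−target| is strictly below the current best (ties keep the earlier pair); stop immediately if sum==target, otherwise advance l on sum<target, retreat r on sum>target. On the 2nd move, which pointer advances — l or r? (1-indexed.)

l=1 r=9: -2+39=37 d=33 *, l++
l=2 r=9: 3+39=42 d=28 *, l++

l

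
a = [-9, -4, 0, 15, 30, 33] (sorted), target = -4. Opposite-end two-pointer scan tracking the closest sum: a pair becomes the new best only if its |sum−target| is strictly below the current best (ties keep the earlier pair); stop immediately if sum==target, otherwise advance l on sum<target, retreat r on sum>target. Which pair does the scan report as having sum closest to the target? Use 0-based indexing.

pair (-4, 0) with sum -4 (|Δ|=0)

l=0 r=5: -9+33=24 d=28 *, r--
l=0 r=4: -9+30=21 d=25 *, r--
l=0 r=3: -9+15=6 d=10 *, r--
l=0 r=2: -9+0=-9 d=5 *, l++
l=1 r=2: -4+0=-4 d=0 *, stop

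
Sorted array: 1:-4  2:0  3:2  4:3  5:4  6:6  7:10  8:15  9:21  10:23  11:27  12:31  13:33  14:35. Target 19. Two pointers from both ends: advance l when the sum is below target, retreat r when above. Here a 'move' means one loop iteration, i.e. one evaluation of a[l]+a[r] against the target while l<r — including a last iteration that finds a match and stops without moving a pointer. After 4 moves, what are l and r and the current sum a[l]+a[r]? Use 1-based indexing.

l=1 r=14: -4+35=31 >19, r--
l=1 r=13: -4+33=29 >19, r--
l=1 r=12: -4+31=27 >19, r--
l=1 r=11: -4+27=23 >19, r--

l=1, r=10, sum=19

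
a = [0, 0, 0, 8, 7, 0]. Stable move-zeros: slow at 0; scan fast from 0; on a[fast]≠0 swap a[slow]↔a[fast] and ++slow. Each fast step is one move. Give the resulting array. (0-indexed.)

(s=0,f=0) a[fast]=0 → fast++
(s=0,f=1) a[fast]=0 → fast++
(s=0,f=2) a[fast]=0 → fast++
(s=0,f=3) a[fast]=8≠0 swap→a[0]=8 → slow++,fast++
(s=1,f=4) a[fast]=7≠0 swap→a[1]=7 → slow++,fast++
(s=2,f=5) a[fast]=0 → fast++

[8, 7, 0, 0, 0, 0]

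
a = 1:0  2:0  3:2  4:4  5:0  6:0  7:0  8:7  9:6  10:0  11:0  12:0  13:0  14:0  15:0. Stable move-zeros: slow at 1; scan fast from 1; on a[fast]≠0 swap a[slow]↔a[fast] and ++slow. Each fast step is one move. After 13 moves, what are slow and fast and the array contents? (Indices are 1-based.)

slow=5, fast=14, a=[2, 4, 7, 6, 0, 0, 0, 0, 0, 0, 0, 0, 0, 0, 0]

slow=1 fast=1: a[fast]=0, fast++
slow=1 fast=2: a[fast]=0, fast++
slow=1 fast=3: a[fast]=2≠0 swap→a[1]=2, slow++,fast++
slow=2 fast=4: a[fast]=4≠0 swap→a[2]=4, slow++,fast++
slow=3 fast=5: a[fast]=0, fast++
slow=3 fast=6: a[fast]=0, fast++
slow=3 fast=7: a[fast]=0, fast++
slow=3 fast=8: a[fast]=7≠0 swap→a[3]=7, slow++,fast++
slow=4 fast=9: a[fast]=6≠0 swap→a[4]=6, slow++,fast++
slow=5 fast=10: a[fast]=0, fast++
slow=5 fast=11: a[fast]=0, fast++
slow=5 fast=12: a[fast]=0, fast++
slow=5 fast=13: a[fast]=0, fast++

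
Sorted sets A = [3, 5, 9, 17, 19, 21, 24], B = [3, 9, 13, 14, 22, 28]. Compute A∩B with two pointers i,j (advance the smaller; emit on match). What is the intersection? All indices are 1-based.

intersection = [3, 9]

[i=1,j=1] 3==3 emit → i++,j++
[i=2,j=2] 5<9 → i++
[i=3,j=2] 9==9 emit → i++,j++
[i=4,j=3] 17>13 → j++
[i=4,j=4] 17>14 → j++
[i=4,j=5] 17<22 → i++
[i=5,j=5] 19<22 → i++
[i=6,j=5] 21<22 → i++
[i=7,j=5] 24>22 → j++
[i=7,j=6] 24<28 → i++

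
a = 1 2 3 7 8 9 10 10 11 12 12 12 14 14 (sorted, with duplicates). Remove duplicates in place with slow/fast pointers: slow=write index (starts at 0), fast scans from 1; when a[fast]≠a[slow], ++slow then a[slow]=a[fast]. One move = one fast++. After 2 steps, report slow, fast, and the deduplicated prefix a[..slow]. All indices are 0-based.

slow=2, fast=3, prefix=[1, 2, 3]

slow=0 fast=1: a[fast]=2≠a[slow]=1 write a[1]=2, slow++,fast++
slow=1 fast=2: a[fast]=3≠a[slow]=2 write a[2]=3, slow++,fast++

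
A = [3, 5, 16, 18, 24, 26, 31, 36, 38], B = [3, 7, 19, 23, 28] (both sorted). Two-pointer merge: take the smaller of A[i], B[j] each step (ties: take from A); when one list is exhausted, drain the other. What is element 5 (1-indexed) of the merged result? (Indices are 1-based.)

[i=1,j=1] A[i]=3<=B[j]=3 take 3 → i++
[i=2,j=1] A[i]=5>B[j]=3 take 3 → j++
[i=2,j=2] A[i]=5<=B[j]=7 take 5 → i++
[i=3,j=2] A[i]=16>B[j]=7 take 7 → j++
[i=3,j=3] A[i]=16<=B[j]=19 take 16 → i++
[i=4,j=3] A[i]=18<=B[j]=19 take 18 → i++
[i=5,j=3] A[i]=24>B[j]=19 take 19 → j++
[i=5,j=4] A[i]=24>B[j]=23 take 23 → j++
[i=5,j=5] A[i]=24<=B[j]=28 take 24 → i++
[i=6,j=5] A[i]=26<=B[j]=28 take 26 → i++
[i=7,j=5] A[i]=31>B[j]=28 take 28 → j++
[i=7,j=6] B done, take A[i]=31 → i++
[i=8,j=6] B done, take A[i]=36 → i++
[i=9,j=6] B done, take A[i]=38 → i++

merged[5] = 16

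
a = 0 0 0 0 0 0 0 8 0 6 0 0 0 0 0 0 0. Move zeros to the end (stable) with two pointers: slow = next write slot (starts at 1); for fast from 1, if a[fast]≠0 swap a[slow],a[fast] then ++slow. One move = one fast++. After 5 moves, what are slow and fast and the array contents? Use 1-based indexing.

slow=1, fast=6, a=[0, 0, 0, 0, 0, 0, 0, 8, 0, 6, 0, 0, 0, 0, 0, 0, 0]

slow=1 fast=1: a[fast]=0, fast++
slow=1 fast=2: a[fast]=0, fast++
slow=1 fast=3: a[fast]=0, fast++
slow=1 fast=4: a[fast]=0, fast++
slow=1 fast=5: a[fast]=0, fast++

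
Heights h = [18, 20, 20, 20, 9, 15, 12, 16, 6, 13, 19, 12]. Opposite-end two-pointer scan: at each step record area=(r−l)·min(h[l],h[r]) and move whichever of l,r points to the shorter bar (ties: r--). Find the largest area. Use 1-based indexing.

max area = 180

[1,12] min(18,12)*11=132 best=132 * → r--
[1,11] min(18,19)*10=180 best=180 * → l++
[2,11] min(20,19)*9=171 best=180 → r--
[2,10] min(20,13)*8=104 best=180 → r--
[2,9] min(20,6)*7=42 best=180 → r--
[2,8] min(20,16)*6=96 best=180 → r--
[2,7] min(20,12)*5=60 best=180 → r--
[2,6] min(20,15)*4=60 best=180 → r--
[2,5] min(20,9)*3=27 best=180 → r--
[2,4] min(20,20)*2=40 best=180 → r--
[2,3] min(20,20)*1=20 best=180 → r--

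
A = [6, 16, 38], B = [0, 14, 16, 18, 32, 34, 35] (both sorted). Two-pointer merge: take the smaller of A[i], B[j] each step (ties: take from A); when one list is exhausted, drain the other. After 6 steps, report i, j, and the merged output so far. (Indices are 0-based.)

[i=0,j=0] A[i]=6>B[j]=0 take 0 → j++
[i=0,j=1] A[i]=6<=B[j]=14 take 6 → i++
[i=1,j=1] A[i]=16>B[j]=14 take 14 → j++
[i=1,j=2] A[i]=16<=B[j]=16 take 16 → i++
[i=2,j=2] A[i]=38>B[j]=16 take 16 → j++
[i=2,j=3] A[i]=38>B[j]=18 take 18 → j++

i=2, j=4, merged so far=[0, 6, 14, 16, 16, 18]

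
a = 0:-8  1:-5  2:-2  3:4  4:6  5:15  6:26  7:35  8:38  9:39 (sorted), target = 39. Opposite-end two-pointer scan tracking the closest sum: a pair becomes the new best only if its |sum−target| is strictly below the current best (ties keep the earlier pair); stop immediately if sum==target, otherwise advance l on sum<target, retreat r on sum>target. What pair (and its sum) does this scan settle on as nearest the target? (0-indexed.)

pair (4, 35) with sum 39 (|Δ|=0)

l=0 r=9: -8+39=31 d=8 *, l++
l=1 r=9: -5+39=34 d=5 *, l++
l=2 r=9: -2+39=37 d=2 *, l++
l=3 r=9: 4+39=43 d=4, r--
l=3 r=8: 4+38=42 d=3, r--
l=3 r=7: 4+35=39 d=0 *, stop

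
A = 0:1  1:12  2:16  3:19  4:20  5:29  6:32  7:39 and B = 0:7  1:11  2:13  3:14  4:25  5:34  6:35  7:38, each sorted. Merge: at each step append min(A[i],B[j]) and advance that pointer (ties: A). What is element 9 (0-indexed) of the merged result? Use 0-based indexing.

i=0 j=0: A[i]=1<=B[j]=7 take 1, i++
i=1 j=0: A[i]=12>B[j]=7 take 7, j++
i=1 j=1: A[i]=12>B[j]=11 take 11, j++
i=1 j=2: A[i]=12<=B[j]=13 take 12, i++
i=2 j=2: A[i]=16>B[j]=13 take 13, j++
i=2 j=3: A[i]=16>B[j]=14 take 14, j++
i=2 j=4: A[i]=16<=B[j]=25 take 16, i++
i=3 j=4: A[i]=19<=B[j]=25 take 19, i++
i=4 j=4: A[i]=20<=B[j]=25 take 20, i++
i=5 j=4: A[i]=29>B[j]=25 take 25, j++
i=5 j=5: A[i]=29<=B[j]=34 take 29, i++
i=6 j=5: A[i]=32<=B[j]=34 take 32, i++
i=7 j=5: A[i]=39>B[j]=34 take 34, j++
i=7 j=6: A[i]=39>B[j]=35 take 35, j++
i=7 j=7: A[i]=39>B[j]=38 take 38, j++
i=7 j=8: B done, take A[i]=39, i++

merged[9] = 25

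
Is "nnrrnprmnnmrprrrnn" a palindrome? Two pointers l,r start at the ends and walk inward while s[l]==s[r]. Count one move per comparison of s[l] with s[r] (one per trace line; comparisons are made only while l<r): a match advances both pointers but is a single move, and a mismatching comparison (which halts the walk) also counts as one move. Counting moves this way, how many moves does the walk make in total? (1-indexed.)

5 moves

l=1 r=18: 'n'=='n', l++,r--
l=2 r=17: 'n'=='n', l++,r--
l=3 r=16: 'r'=='r', l++,r--
l=4 r=15: 'r'=='r', l++,r--
l=5 r=14: 'n'!='r', stop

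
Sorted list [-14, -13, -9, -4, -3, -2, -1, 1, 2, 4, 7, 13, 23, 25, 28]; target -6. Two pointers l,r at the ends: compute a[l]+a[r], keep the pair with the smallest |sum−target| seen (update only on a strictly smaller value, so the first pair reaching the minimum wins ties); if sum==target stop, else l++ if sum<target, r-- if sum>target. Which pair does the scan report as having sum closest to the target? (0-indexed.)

l=0 r=14: -14+28=14 d=20 *, r--
l=0 r=13: -14+25=11 d=17 *, r--
l=0 r=12: -14+23=9 d=15 *, r--
l=0 r=11: -14+13=-1 d=5 *, r--
l=0 r=10: -14+7=-7 d=1 *, l++
l=1 r=10: -13+7=-6 d=0 *, stop

pair (-13, 7) with sum -6 (|Δ|=0)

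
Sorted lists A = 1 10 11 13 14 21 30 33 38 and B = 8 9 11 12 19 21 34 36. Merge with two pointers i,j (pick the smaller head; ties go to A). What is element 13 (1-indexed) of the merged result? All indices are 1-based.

i=1 j=1: A[i]=1<=B[j]=8 take 1, i++
i=2 j=1: A[i]=10>B[j]=8 take 8, j++
i=2 j=2: A[i]=10>B[j]=9 take 9, j++
i=2 j=3: A[i]=10<=B[j]=11 take 10, i++
i=3 j=3: A[i]=11<=B[j]=11 take 11, i++
i=4 j=3: A[i]=13>B[j]=11 take 11, j++
i=4 j=4: A[i]=13>B[j]=12 take 12, j++
i=4 j=5: A[i]=13<=B[j]=19 take 13, i++
i=5 j=5: A[i]=14<=B[j]=19 take 14, i++
i=6 j=5: A[i]=21>B[j]=19 take 19, j++
i=6 j=6: A[i]=21<=B[j]=21 take 21, i++
i=7 j=6: A[i]=30>B[j]=21 take 21, j++
i=7 j=7: A[i]=30<=B[j]=34 take 30, i++
i=8 j=7: A[i]=33<=B[j]=34 take 33, i++
i=9 j=7: A[i]=38>B[j]=34 take 34, j++
i=9 j=8: A[i]=38>B[j]=36 take 36, j++
i=9 j=9: B done, take A[i]=38, i++

merged[13] = 30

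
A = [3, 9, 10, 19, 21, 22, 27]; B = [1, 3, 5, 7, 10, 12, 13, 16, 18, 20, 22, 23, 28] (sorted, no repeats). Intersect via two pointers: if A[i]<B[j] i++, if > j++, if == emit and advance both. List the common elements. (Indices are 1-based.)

i=1 j=1: 3>1, j++
i=1 j=2: 3==3 emit, i++,j++
i=2 j=3: 9>5, j++
i=2 j=4: 9>7, j++
i=2 j=5: 9<10, i++
i=3 j=5: 10==10 emit, i++,j++
i=4 j=6: 19>12, j++
i=4 j=7: 19>13, j++
i=4 j=8: 19>16, j++
i=4 j=9: 19>18, j++
i=4 j=10: 19<20, i++
i=5 j=10: 21>20, j++
i=5 j=11: 21<22, i++
i=6 j=11: 22==22 emit, i++,j++
i=7 j=12: 27>23, j++
i=7 j=13: 27<28, i++

intersection = [3, 10, 22]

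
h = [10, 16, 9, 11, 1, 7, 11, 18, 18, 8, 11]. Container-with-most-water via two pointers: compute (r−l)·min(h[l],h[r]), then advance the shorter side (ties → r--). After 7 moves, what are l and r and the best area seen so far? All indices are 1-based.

[1,11] min(10,11)*10=100 best=100 * → l++
[2,11] min(16,11)*9=99 best=100 → r--
[2,10] min(16,8)*8=64 best=100 → r--
[2,9] min(16,18)*7=112 best=112 * → l++
[3,9] min(9,18)*6=54 best=112 → l++
[4,9] min(11,18)*5=55 best=112 → l++
[5,9] min(1,18)*4=4 best=112 → l++

l=6, r=9, best area=112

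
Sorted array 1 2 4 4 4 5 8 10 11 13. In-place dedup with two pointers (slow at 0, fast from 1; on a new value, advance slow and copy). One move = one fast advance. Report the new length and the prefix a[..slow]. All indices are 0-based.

length 8; prefix = [1, 2, 4, 5, 8, 10, 11, 13]

(s=0,f=1) a[fast]=2≠a[slow]=1 write a[1]=2 → slow++,fast++
(s=1,f=2) a[fast]=4≠a[slow]=2 write a[2]=4 → slow++,fast++
(s=2,f=3) a[fast]=4=a[slow] dup → fast++
(s=2,f=4) a[fast]=4=a[slow] dup → fast++
(s=2,f=5) a[fast]=5≠a[slow]=4 write a[3]=5 → slow++,fast++
(s=3,f=6) a[fast]=8≠a[slow]=5 write a[4]=8 → slow++,fast++
(s=4,f=7) a[fast]=10≠a[slow]=8 write a[5]=10 → slow++,fast++
(s=5,f=8) a[fast]=11≠a[slow]=10 write a[6]=11 → slow++,fast++
(s=6,f=9) a[fast]=13≠a[slow]=11 write a[7]=13 → slow++,fast++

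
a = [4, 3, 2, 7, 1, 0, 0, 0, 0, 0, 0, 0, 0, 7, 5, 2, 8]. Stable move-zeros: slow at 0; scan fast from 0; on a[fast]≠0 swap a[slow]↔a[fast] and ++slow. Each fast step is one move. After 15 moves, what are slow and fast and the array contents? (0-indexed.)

(s=0,f=0) a[fast]=4≠0 swap→a[0]=4 → slow++,fast++
(s=1,f=1) a[fast]=3≠0 swap→a[1]=3 → slow++,fast++
(s=2,f=2) a[fast]=2≠0 swap→a[2]=2 → slow++,fast++
(s=3,f=3) a[fast]=7≠0 swap→a[3]=7 → slow++,fast++
(s=4,f=4) a[fast]=1≠0 swap→a[4]=1 → slow++,fast++
(s=5,f=5) a[fast]=0 → fast++
(s=5,f=6) a[fast]=0 → fast++
(s=5,f=7) a[fast]=0 → fast++
(s=5,f=8) a[fast]=0 → fast++
(s=5,f=9) a[fast]=0 → fast++
(s=5,f=10) a[fast]=0 → fast++
(s=5,f=11) a[fast]=0 → fast++
(s=5,f=12) a[fast]=0 → fast++
(s=5,f=13) a[fast]=7≠0 swap→a[5]=7 → slow++,fast++
(s=6,f=14) a[fast]=5≠0 swap→a[6]=5 → slow++,fast++

slow=7, fast=15, a=[4, 3, 2, 7, 1, 7, 5, 0, 0, 0, 0, 0, 0, 0, 0, 2, 8]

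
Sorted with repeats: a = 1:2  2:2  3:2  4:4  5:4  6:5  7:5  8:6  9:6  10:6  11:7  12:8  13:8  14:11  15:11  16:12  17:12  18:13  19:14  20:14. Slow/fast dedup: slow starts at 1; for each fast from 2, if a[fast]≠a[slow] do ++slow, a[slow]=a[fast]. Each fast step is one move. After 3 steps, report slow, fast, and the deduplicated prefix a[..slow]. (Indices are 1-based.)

(s=1,f=2) a[fast]=2=a[slow] dup → fast++
(s=1,f=3) a[fast]=2=a[slow] dup → fast++
(s=1,f=4) a[fast]=4≠a[slow]=2 write a[2]=4 → slow++,fast++

slow=2, fast=5, prefix=[2, 4]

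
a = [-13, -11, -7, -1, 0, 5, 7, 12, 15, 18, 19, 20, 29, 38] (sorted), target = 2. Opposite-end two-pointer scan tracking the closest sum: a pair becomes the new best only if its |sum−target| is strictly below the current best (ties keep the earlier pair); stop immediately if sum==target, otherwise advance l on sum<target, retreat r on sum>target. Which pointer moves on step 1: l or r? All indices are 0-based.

r

l=0 r=13: -13+38=25 d=23 *, r--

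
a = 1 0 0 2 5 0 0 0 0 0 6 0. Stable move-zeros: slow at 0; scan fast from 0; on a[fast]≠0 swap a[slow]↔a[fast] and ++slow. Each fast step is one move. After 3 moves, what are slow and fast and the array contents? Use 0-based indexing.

(s=0,f=0) a[fast]=1≠0 swap→a[0]=1 → slow++,fast++
(s=1,f=1) a[fast]=0 → fast++
(s=1,f=2) a[fast]=0 → fast++

slow=1, fast=3, a=[1, 0, 0, 2, 5, 0, 0, 0, 0, 0, 6, 0]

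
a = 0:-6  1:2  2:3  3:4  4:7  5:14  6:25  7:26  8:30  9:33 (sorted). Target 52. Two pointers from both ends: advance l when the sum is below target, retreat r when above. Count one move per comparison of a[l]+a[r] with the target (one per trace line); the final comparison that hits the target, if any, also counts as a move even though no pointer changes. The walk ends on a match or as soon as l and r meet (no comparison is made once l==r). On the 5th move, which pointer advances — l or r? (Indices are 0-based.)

l

[0,9] -6+33=27 <52 → l++
[1,9] 2+33=35 <52 → l++
[2,9] 3+33=36 <52 → l++
[3,9] 4+33=37 <52 → l++
[4,9] 7+33=40 <52 → l++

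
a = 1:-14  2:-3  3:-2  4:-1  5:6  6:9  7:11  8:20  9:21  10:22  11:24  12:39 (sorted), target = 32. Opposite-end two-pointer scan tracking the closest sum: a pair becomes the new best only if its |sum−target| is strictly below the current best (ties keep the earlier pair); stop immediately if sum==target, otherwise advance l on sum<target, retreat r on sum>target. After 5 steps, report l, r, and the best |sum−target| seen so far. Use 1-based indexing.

[1,12] -14+39=25 d=7 * → l++
[2,12] -3+39=36 d=4 * → r--
[2,11] -3+24=21 d=11 → l++
[3,11] -2+24=22 d=10 → l++
[4,11] -1+24=23 d=9 → l++

l=5, r=11, best |Δ|=4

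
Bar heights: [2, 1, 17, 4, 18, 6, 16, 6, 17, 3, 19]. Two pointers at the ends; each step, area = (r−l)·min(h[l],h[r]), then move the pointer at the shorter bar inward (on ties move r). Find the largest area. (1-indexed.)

[1,11] min(2,19)*10=20 best=20 * → l++
[2,11] min(1,19)*9=9 best=20 → l++
[3,11] min(17,19)*8=136 best=136 * → l++
[4,11] min(4,19)*7=28 best=136 → l++
[5,11] min(18,19)*6=108 best=136 → l++
[6,11] min(6,19)*5=30 best=136 → l++
[7,11] min(16,19)*4=64 best=136 → l++
[8,11] min(6,19)*3=18 best=136 → l++
[9,11] min(17,19)*2=34 best=136 → l++
[10,11] min(3,19)*1=3 best=136 → l++

max area = 136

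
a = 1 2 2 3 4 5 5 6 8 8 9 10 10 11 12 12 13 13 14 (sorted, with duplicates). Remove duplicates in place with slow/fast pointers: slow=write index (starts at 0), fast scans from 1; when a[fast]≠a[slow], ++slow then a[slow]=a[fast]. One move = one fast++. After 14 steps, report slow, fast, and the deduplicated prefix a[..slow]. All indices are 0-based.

slow=0 fast=1: a[fast]=2≠a[slow]=1 write a[1]=2, slow++,fast++
slow=1 fast=2: a[fast]=2=a[slow] dup, fast++
slow=1 fast=3: a[fast]=3≠a[slow]=2 write a[2]=3, slow++,fast++
slow=2 fast=4: a[fast]=4≠a[slow]=3 write a[3]=4, slow++,fast++
slow=3 fast=5: a[fast]=5≠a[slow]=4 write a[4]=5, slow++,fast++
slow=4 fast=6: a[fast]=5=a[slow] dup, fast++
slow=4 fast=7: a[fast]=6≠a[slow]=5 write a[5]=6, slow++,fast++
slow=5 fast=8: a[fast]=8≠a[slow]=6 write a[6]=8, slow++,fast++
slow=6 fast=9: a[fast]=8=a[slow] dup, fast++
slow=6 fast=10: a[fast]=9≠a[slow]=8 write a[7]=9, slow++,fast++
slow=7 fast=11: a[fast]=10≠a[slow]=9 write a[8]=10, slow++,fast++
slow=8 fast=12: a[fast]=10=a[slow] dup, fast++
slow=8 fast=13: a[fast]=11≠a[slow]=10 write a[9]=11, slow++,fast++
slow=9 fast=14: a[fast]=12≠a[slow]=11 write a[10]=12, slow++,fast++

slow=10, fast=15, prefix=[1, 2, 3, 4, 5, 6, 8, 9, 10, 11, 12]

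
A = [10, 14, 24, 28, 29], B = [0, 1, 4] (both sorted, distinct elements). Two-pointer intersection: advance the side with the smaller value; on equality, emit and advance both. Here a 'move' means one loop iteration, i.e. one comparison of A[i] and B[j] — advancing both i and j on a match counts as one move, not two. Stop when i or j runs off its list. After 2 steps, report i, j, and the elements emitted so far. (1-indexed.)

i=1 j=1: 10>0, j++
i=1 j=2: 10>1, j++

i=1, j=3, emitted=[]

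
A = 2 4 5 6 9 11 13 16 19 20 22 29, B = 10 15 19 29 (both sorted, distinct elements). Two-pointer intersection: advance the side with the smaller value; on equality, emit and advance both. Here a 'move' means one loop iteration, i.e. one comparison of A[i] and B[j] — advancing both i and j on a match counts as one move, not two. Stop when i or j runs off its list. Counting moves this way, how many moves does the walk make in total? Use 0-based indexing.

[i=0,j=0] 2<10 → i++
[i=1,j=0] 4<10 → i++
[i=2,j=0] 5<10 → i++
[i=3,j=0] 6<10 → i++
[i=4,j=0] 9<10 → i++
[i=5,j=0] 11>10 → j++
[i=5,j=1] 11<15 → i++
[i=6,j=1] 13<15 → i++
[i=7,j=1] 16>15 → j++
[i=7,j=2] 16<19 → i++
[i=8,j=2] 19==19 emit → i++,j++
[i=9,j=3] 20<29 → i++
[i=10,j=3] 22<29 → i++
[i=11,j=3] 29==29 emit → i++,j++

14 moves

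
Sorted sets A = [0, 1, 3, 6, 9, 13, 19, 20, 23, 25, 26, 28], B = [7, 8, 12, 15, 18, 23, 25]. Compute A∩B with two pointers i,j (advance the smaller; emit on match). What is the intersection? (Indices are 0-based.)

intersection = [23, 25]

i=0 j=0: 0<7, i++
i=1 j=0: 1<7, i++
i=2 j=0: 3<7, i++
i=3 j=0: 6<7, i++
i=4 j=0: 9>7, j++
i=4 j=1: 9>8, j++
i=4 j=2: 9<12, i++
i=5 j=2: 13>12, j++
i=5 j=3: 13<15, i++
i=6 j=3: 19>15, j++
i=6 j=4: 19>18, j++
i=6 j=5: 19<23, i++
i=7 j=5: 20<23, i++
i=8 j=5: 23==23 emit, i++,j++
i=9 j=6: 25==25 emit, i++,j++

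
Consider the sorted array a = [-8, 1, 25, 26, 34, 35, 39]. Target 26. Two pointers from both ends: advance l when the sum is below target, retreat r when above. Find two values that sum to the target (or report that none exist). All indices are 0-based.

(-8, 34)

l=0 r=6: -8+39=31 >26, r--
l=0 r=5: -8+35=27 >26, r--
l=0 r=4: -8+34=26, found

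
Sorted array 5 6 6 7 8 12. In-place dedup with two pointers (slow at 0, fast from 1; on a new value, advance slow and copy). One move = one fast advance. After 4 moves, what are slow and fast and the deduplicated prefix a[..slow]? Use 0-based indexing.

(s=0,f=1) a[fast]=6≠a[slow]=5 write a[1]=6 → slow++,fast++
(s=1,f=2) a[fast]=6=a[slow] dup → fast++
(s=1,f=3) a[fast]=7≠a[slow]=6 write a[2]=7 → slow++,fast++
(s=2,f=4) a[fast]=8≠a[slow]=7 write a[3]=8 → slow++,fast++

slow=3, fast=5, prefix=[5, 6, 7, 8]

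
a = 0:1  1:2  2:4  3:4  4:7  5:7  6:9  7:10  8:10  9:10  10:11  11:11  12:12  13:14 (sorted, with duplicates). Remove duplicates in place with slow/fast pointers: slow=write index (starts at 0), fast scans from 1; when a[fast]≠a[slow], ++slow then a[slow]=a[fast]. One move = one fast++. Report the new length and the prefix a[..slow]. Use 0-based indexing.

length 9; prefix = [1, 2, 4, 7, 9, 10, 11, 12, 14]

(s=0,f=1) a[fast]=2≠a[slow]=1 write a[1]=2 → slow++,fast++
(s=1,f=2) a[fast]=4≠a[slow]=2 write a[2]=4 → slow++,fast++
(s=2,f=3) a[fast]=4=a[slow] dup → fast++
(s=2,f=4) a[fast]=7≠a[slow]=4 write a[3]=7 → slow++,fast++
(s=3,f=5) a[fast]=7=a[slow] dup → fast++
(s=3,f=6) a[fast]=9≠a[slow]=7 write a[4]=9 → slow++,fast++
(s=4,f=7) a[fast]=10≠a[slow]=9 write a[5]=10 → slow++,fast++
(s=5,f=8) a[fast]=10=a[slow] dup → fast++
(s=5,f=9) a[fast]=10=a[slow] dup → fast++
(s=5,f=10) a[fast]=11≠a[slow]=10 write a[6]=11 → slow++,fast++
(s=6,f=11) a[fast]=11=a[slow] dup → fast++
(s=6,f=12) a[fast]=12≠a[slow]=11 write a[7]=12 → slow++,fast++
(s=7,f=13) a[fast]=14≠a[slow]=12 write a[8]=14 → slow++,fast++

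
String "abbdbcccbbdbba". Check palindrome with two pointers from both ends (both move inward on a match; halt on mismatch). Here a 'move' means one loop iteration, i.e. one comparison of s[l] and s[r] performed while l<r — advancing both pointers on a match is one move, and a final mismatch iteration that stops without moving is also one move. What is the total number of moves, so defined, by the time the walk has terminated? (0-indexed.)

l=0 r=13: 'a'=='a', l++,r--
l=1 r=12: 'b'=='b', l++,r--
l=2 r=11: 'b'=='b', l++,r--
l=3 r=10: 'd'=='d', l++,r--
l=4 r=9: 'b'=='b', l++,r--
l=5 r=8: 'c'!='b', stop

6 moves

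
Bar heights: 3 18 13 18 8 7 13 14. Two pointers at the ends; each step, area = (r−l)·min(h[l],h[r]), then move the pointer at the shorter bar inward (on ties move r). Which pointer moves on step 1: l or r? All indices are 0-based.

[0,7] min(3,14)*7=21 best=21 * → l++

l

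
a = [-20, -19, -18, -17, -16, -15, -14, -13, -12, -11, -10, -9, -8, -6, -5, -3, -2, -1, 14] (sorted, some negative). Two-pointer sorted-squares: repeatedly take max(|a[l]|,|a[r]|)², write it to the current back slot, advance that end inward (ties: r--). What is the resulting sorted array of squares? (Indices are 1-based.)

[1,19] |-20|>|14| out[19]=400 → l++
[2,19] |-19|>|14| out[18]=361 → l++
[3,19] |-18|>|14| out[17]=324 → l++
[4,19] |-17|>|14| out[16]=289 → l++
[5,19] |-16|>|14| out[15]=256 → l++
[6,19] |-15|>|14| out[14]=225 → l++
[7,19] |-14|<=|14| out[13]=196 → r--
[7,18] |-14|>|-1| out[12]=196 → l++
[8,18] |-13|>|-1| out[11]=169 → l++
[9,18] |-12|>|-1| out[10]=144 → l++
[10,18] |-11|>|-1| out[9]=121 → l++
[11,18] |-10|>|-1| out[8]=100 → l++
[12,18] |-9|>|-1| out[7]=81 → l++
[13,18] |-8|>|-1| out[6]=64 → l++
[14,18] |-6|>|-1| out[5]=36 → l++
[15,18] |-5|>|-1| out[4]=25 → l++
[16,18] |-3|>|-1| out[3]=9 → l++
[17,18] |-2|>|-1| out[2]=4 → l++
[18,18] |-1|<=|-1| out[1]=1 → r--

[1, 4, 9, 25, 36, 64, 81, 100, 121, 144, 169, 196, 196, 225, 256, 289, 324, 361, 400]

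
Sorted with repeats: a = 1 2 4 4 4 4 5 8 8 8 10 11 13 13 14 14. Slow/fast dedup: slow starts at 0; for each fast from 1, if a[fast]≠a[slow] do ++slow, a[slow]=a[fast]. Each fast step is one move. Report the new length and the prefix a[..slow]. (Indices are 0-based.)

(s=0,f=1) a[fast]=2≠a[slow]=1 write a[1]=2 → slow++,fast++
(s=1,f=2) a[fast]=4≠a[slow]=2 write a[2]=4 → slow++,fast++
(s=2,f=3) a[fast]=4=a[slow] dup → fast++
(s=2,f=4) a[fast]=4=a[slow] dup → fast++
(s=2,f=5) a[fast]=4=a[slow] dup → fast++
(s=2,f=6) a[fast]=5≠a[slow]=4 write a[3]=5 → slow++,fast++
(s=3,f=7) a[fast]=8≠a[slow]=5 write a[4]=8 → slow++,fast++
(s=4,f=8) a[fast]=8=a[slow] dup → fast++
(s=4,f=9) a[fast]=8=a[slow] dup → fast++
(s=4,f=10) a[fast]=10≠a[slow]=8 write a[5]=10 → slow++,fast++
(s=5,f=11) a[fast]=11≠a[slow]=10 write a[6]=11 → slow++,fast++
(s=6,f=12) a[fast]=13≠a[slow]=11 write a[7]=13 → slow++,fast++
(s=7,f=13) a[fast]=13=a[slow] dup → fast++
(s=7,f=14) a[fast]=14≠a[slow]=13 write a[8]=14 → slow++,fast++
(s=8,f=15) a[fast]=14=a[slow] dup → fast++

length 9; prefix = [1, 2, 4, 5, 8, 10, 11, 13, 14]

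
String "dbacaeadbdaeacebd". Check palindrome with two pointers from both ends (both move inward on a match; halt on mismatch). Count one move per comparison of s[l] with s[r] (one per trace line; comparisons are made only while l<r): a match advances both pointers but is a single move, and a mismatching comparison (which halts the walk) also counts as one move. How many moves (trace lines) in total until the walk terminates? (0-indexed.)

3 moves

[0,16] 'd'=='d' → l++,r--
[1,15] 'b'=='b' → l++,r--
[2,14] 'a'!='e' → stop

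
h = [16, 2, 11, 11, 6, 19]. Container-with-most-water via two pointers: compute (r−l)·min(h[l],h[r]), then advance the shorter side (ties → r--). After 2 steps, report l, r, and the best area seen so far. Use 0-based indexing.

l=2, r=5, best area=80

l=0 r=5: min(16,19)*5=80 best=80 *, l++
l=1 r=5: min(2,19)*4=8 best=80, l++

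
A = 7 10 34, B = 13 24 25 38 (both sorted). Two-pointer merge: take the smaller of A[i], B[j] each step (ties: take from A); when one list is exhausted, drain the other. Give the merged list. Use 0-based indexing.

[7, 10, 13, 24, 25, 34, 38]

i=0 j=0: A[i]=7<=B[j]=13 take 7, i++
i=1 j=0: A[i]=10<=B[j]=13 take 10, i++
i=2 j=0: A[i]=34>B[j]=13 take 13, j++
i=2 j=1: A[i]=34>B[j]=24 take 24, j++
i=2 j=2: A[i]=34>B[j]=25 take 25, j++
i=2 j=3: A[i]=34<=B[j]=38 take 34, i++
i=3 j=3: A done, take B[j]=38, j++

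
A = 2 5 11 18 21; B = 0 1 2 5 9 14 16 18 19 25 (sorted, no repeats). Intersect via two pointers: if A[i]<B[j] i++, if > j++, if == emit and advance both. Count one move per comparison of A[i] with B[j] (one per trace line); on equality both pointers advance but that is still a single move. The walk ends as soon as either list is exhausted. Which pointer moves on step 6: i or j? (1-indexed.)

i=1 j=1: 2>0, j++
i=1 j=2: 2>1, j++
i=1 j=3: 2==2 emit, i++,j++
i=2 j=4: 5==5 emit, i++,j++
i=3 j=5: 11>9, j++
i=3 j=6: 11<14, i++

i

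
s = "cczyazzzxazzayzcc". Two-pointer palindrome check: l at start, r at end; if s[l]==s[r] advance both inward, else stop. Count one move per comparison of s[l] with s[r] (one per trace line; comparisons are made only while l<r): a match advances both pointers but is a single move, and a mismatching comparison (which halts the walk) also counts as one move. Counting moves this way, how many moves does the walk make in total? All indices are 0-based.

l=0 r=16: 'c'=='c', l++,r--
l=1 r=15: 'c'=='c', l++,r--
l=2 r=14: 'z'=='z', l++,r--
l=3 r=13: 'y'=='y', l++,r--
l=4 r=12: 'a'=='a', l++,r--
l=5 r=11: 'z'=='z', l++,r--
l=6 r=10: 'z'=='z', l++,r--
l=7 r=9: 'z'!='a', stop

8 moves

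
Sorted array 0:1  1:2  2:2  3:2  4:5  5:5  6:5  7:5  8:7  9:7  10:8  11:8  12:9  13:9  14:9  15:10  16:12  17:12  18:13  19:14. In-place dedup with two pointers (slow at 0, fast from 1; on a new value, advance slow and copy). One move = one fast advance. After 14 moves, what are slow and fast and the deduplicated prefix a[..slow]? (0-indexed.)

(s=0,f=1) a[fast]=2≠a[slow]=1 write a[1]=2 → slow++,fast++
(s=1,f=2) a[fast]=2=a[slow] dup → fast++
(s=1,f=3) a[fast]=2=a[slow] dup → fast++
(s=1,f=4) a[fast]=5≠a[slow]=2 write a[2]=5 → slow++,fast++
(s=2,f=5) a[fast]=5=a[slow] dup → fast++
(s=2,f=6) a[fast]=5=a[slow] dup → fast++
(s=2,f=7) a[fast]=5=a[slow] dup → fast++
(s=2,f=8) a[fast]=7≠a[slow]=5 write a[3]=7 → slow++,fast++
(s=3,f=9) a[fast]=7=a[slow] dup → fast++
(s=3,f=10) a[fast]=8≠a[slow]=7 write a[4]=8 → slow++,fast++
(s=4,f=11) a[fast]=8=a[slow] dup → fast++
(s=4,f=12) a[fast]=9≠a[slow]=8 write a[5]=9 → slow++,fast++
(s=5,f=13) a[fast]=9=a[slow] dup → fast++
(s=5,f=14) a[fast]=9=a[slow] dup → fast++

slow=5, fast=15, prefix=[1, 2, 5, 7, 8, 9]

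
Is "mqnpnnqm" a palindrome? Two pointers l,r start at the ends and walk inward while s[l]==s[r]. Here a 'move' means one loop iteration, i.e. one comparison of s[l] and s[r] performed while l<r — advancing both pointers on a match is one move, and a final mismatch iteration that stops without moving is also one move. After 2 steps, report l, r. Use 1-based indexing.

[1,8] 'm'=='m' → l++,r--
[2,7] 'q'=='q' → l++,r--

l=3, r=6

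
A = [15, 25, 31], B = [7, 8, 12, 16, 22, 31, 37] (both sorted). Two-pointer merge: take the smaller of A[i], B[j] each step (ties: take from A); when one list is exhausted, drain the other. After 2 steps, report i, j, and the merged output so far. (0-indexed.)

i=0, j=2, merged so far=[7, 8]

[i=0,j=0] A[i]=15>B[j]=7 take 7 → j++
[i=0,j=1] A[i]=15>B[j]=8 take 8 → j++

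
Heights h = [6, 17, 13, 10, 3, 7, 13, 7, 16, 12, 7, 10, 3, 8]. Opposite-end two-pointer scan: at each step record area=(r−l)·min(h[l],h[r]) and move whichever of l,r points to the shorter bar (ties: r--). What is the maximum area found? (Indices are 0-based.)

max area = 112

[0,13] min(6,8)*13=78 best=78 * → l++
[1,13] min(17,8)*12=96 best=96 * → r--
[1,12] min(17,3)*11=33 best=96 → r--
[1,11] min(17,10)*10=100 best=100 * → r--
[1,10] min(17,7)*9=63 best=100 → r--
[1,9] min(17,12)*8=96 best=100 → r--
[1,8] min(17,16)*7=112 best=112 * → r--
[1,7] min(17,7)*6=42 best=112 → r--
[1,6] min(17,13)*5=65 best=112 → r--
[1,5] min(17,7)*4=28 best=112 → r--
[1,4] min(17,3)*3=9 best=112 → r--
[1,3] min(17,10)*2=20 best=112 → r--
[1,2] min(17,13)*1=13 best=112 → r--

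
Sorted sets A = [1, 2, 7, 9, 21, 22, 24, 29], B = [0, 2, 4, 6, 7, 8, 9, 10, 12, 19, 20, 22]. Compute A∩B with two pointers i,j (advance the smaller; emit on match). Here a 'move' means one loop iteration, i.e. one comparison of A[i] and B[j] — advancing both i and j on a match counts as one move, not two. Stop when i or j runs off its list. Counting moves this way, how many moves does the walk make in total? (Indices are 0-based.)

[i=0,j=0] 1>0 → j++
[i=0,j=1] 1<2 → i++
[i=1,j=1] 2==2 emit → i++,j++
[i=2,j=2] 7>4 → j++
[i=2,j=3] 7>6 → j++
[i=2,j=4] 7==7 emit → i++,j++
[i=3,j=5] 9>8 → j++
[i=3,j=6] 9==9 emit → i++,j++
[i=4,j=7] 21>10 → j++
[i=4,j=8] 21>12 → j++
[i=4,j=9] 21>19 → j++
[i=4,j=10] 21>20 → j++
[i=4,j=11] 21<22 → i++
[i=5,j=11] 22==22 emit → i++,j++

14 moves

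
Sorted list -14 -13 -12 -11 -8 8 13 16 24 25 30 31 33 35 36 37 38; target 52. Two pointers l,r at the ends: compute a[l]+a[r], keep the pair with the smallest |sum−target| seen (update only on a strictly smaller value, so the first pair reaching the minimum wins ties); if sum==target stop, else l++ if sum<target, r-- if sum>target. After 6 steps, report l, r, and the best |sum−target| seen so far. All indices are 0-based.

l=6, r=16, best |Δ|=6

[0,16] -14+38=24 d=28 * → l++
[1,16] -13+38=25 d=27 * → l++
[2,16] -12+38=26 d=26 * → l++
[3,16] -11+38=27 d=25 * → l++
[4,16] -8+38=30 d=22 * → l++
[5,16] 8+38=46 d=6 * → l++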